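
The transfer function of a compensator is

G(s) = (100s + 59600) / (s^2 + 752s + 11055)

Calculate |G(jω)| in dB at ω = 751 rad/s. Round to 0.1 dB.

Substitute s = j751:
Numerator: 100(j751) + 59600 = 59600 + j75100
Denominator: (j751)^2 + 752(j751) + 11055 = -552946 + j564752
|N| = √(59600² + 75100²) ≈ 95876, ∠N ≈ 51.56°
|D| = √(552946² + 564752²) ≈ 7.9038e+05, ∠D ≈ 134.39°
|G| = 95876 / 7.9038e+05 ≈ 0.1213
Gain = 20 log₁₀(0.1213) ≈ -18.32 dB

-18.3 dB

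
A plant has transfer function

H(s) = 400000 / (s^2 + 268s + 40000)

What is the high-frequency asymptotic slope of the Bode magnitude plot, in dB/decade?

-40 dB/decade

Each pole contributes −20 dB/decade at high frequency; each zero contributes +20 dB/decade.
Net: 0 zero(s) − 2 pole(s) → -40 dB/decade.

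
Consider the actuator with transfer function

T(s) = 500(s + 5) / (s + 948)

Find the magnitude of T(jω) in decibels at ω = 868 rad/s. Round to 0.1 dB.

50.6 dB

At s = jω = j868:
zero (s+5): 5 + j868 → |·| = √(5²+868²) = √753449 ≈ 868.01, ∠ = arctan(868/5) ≈ 89.67°
pole (s+948): 948 + j868 → |·| = √(948²+868²) = √1652128 ≈ 1285.4, ∠ = arctan(868/948) ≈ 42.48°
|T| = 500 · 868.01 / 1285.4 ≈ 337.64
Gain = 20 log₁₀(337.64) ≈ 50.57 dB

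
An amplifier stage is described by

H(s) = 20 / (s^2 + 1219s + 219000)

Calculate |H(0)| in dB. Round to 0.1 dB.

H(0) = 20 / 219000 ≈ 9.1324e-05
20 log₁₀(9.1324e-05) ≈ -80.79 dB

-80.8 dB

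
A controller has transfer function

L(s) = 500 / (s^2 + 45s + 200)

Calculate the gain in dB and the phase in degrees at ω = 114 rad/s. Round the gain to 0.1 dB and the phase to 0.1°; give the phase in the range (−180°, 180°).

Substitute s = j114:
Numerator: 500 = 500 + j0
Denominator: (j114)^2 + 45(j114) + 200 = -12796 + j5130
|N| = √(500² + 0²) ≈ 500, ∠N ≈ 0.00°
|D| = √(12796² + 5130²) ≈ 13786, ∠D ≈ 158.15°
|L| = 500 / 13786 ≈ 0.036269
Gain = 20 log₁₀(0.036269) ≈ -28.81 dB
∠L = 0.00° − 158.15° = -158.15°

-28.8 dB, -158.2°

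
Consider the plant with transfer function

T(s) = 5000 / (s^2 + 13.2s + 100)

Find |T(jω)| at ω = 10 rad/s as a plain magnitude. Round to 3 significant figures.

37.9

At s = jω = j10:
quadratic: (j10)² + 13.2·j10 + 100 = 0 + j132 → |·| ≈ 132, ∠ ≈ 90.00°
|T| = 5000 / 132 ≈ 37.879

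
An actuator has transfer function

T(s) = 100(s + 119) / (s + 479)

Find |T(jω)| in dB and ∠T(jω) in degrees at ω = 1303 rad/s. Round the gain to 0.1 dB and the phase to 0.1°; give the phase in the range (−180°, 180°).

39.5 dB, 15.0°

At s = jω = j1303:
zero (s+119): 119 + j1303 → |·| = √(119²+1303²) = √1711970 ≈ 1308.4, ∠ = arctan(1303/119) ≈ 84.78°
pole (s+479): 479 + j1303 → |·| = √(479²+1303²) = √1927250 ≈ 1388.3, ∠ = arctan(1303/479) ≈ 69.82°
|T| = 100 · 1308.4 / 1388.3 ≈ 94.245
Gain = 20 log₁₀(94.245) ≈ 39.49 dB
∠T = 84.78° − 69.82° = 14.96°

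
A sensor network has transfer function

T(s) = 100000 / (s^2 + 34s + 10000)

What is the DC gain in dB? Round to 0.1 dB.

20.0 dB

T(0) = 100000 / 10000 = 10
20 log₁₀(10) ≈ 20.00 dB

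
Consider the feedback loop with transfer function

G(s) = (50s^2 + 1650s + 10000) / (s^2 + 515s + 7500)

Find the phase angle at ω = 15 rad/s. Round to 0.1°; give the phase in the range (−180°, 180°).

Substitute s = j15:
Numerator: 50(j15)^2 + 1650(j15) + 10000 = -1250 + j24750
Denominator: (j15)^2 + 515(j15) + 7500 = 7275 + j7725
|N| = √(1250² + 24750²) ≈ 24782, ∠N ≈ 92.89°
|D| = √(7275² + 7725²) ≈ 10611, ∠D ≈ 46.72°
∠G = 92.89° − 46.72° = 46.17°

46.2°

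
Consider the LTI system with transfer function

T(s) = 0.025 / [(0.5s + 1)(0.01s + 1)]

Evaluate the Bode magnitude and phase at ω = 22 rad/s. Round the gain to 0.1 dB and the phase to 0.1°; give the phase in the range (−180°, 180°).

At ω = 22 rad/s:
pole (1 + j22·0.5) = 1 + j11 → |·| ≈ 11.045, ∠ ≈ 84.81°
pole (1 + j22·0.01) = 1 + j0.22 → |·| ≈ 1.0239, ∠ ≈ 12.41°
|T| = 0.025 · 1 / (11.045 · 1.0239) ≈ 0.0022106
Gain = 20 log₁₀(0.0022106) ≈ -53.11 dB
∠T = (0°) − (84.81° + 12.41°) = -97.22°

-53.1 dB, -97.2°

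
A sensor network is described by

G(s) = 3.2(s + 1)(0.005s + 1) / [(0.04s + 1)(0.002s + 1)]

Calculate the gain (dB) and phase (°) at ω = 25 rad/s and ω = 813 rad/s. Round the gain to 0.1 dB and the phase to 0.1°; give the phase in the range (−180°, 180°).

ω = 25: 35.1 dB, 47.0°; ω = 813: 44.9 dB, 19.5°

At ω = 25 rad/s:
zero (1 + j25·1) = 1 + j25 → |·| ≈ 25.02, ∠ ≈ 87.71°
zero (1 + j25·0.005) = 1 + j0.125 → |·| ≈ 1.0078, ∠ ≈ 7.13°
pole (1 + j25·0.04) = 1 + j1 → |·| ≈ 1.4142, ∠ ≈ 45.00°
pole (1 + j25·0.002) = 1 + j0.05 → |·| ≈ 1.0012, ∠ ≈ 2.86°
|G| = 3.2 · 25.02 · 1.0078 / (1.4142 · 1.0012) ≈ 56.988
Gain = 20 log₁₀(56.988) ≈ 35.12 dB
∠G = (87.71° + 7.13°) − (45.00° + 2.86°) = 46.98°

At ω = 813 rad/s:
zero (1 + j813·1) = 1 + j813 → |·| ≈ 813, ∠ ≈ 89.93°
zero (1 + j813·0.005) = 1 + j4.065 → |·| ≈ 4.1862, ∠ ≈ 76.18°
pole (1 + j813·0.04) = 1 + j32.52 → |·| ≈ 32.535, ∠ ≈ 88.24°
pole (1 + j813·0.002) = 1 + j1.626 → |·| ≈ 1.9089, ∠ ≈ 58.41°
|G| = 3.2 · 813 · 4.1862 / (32.535 · 1.9089) ≈ 175.36
Gain = 20 log₁₀(175.36) ≈ 44.88 dB
∠G = (89.93° + 76.18°) − (88.24° + 58.41°) = 19.46°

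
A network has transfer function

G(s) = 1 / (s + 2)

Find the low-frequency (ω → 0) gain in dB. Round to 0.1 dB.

G(0) = 1 / 2 = 0.5
20 log₁₀(0.5) ≈ -6.02 dB

-6.0 dB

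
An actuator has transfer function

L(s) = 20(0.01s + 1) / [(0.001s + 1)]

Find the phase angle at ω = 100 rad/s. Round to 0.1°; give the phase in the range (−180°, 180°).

39.3°

At ω = 100 rad/s:
zero (1 + j100·0.01) = 1 + j1 → |·| ≈ 1.4142, ∠ ≈ 45.00°
pole (1 + j100·0.001) = 1 + j0.1 → |·| ≈ 1.005, ∠ ≈ 5.71°
∠L = (45.00°) − (5.71°) = 39.29°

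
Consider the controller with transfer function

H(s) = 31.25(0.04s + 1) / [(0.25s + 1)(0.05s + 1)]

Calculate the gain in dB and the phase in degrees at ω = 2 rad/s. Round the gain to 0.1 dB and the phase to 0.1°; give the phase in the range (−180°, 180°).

28.9 dB, -27.7°

At ω = 2 rad/s:
zero (1 + j2·0.04) = 1 + j0.08 → |·| ≈ 1.0032, ∠ ≈ 4.57°
pole (1 + j2·0.25) = 1 + j0.5 → |·| ≈ 1.118, ∠ ≈ 26.57°
pole (1 + j2·0.05) = 1 + j0.1 → |·| ≈ 1.005, ∠ ≈ 5.71°
|H| = 31.25 · 1.0032 / (1.118 · 1.005) ≈ 27.902
Gain = 20 log₁₀(27.902) ≈ 28.91 dB
∠H = (4.57°) − (26.57° + 5.71°) = -27.71°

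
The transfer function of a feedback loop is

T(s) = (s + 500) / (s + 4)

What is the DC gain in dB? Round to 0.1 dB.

41.9 dB

T(0) = 500 / 4 = 125
20 log₁₀(125) ≈ 41.94 dB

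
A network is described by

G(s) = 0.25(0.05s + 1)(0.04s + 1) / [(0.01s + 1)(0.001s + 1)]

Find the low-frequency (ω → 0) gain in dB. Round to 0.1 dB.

-12.0 dB

G(0) = 0.25 · 1 / 1 = 0.25
20 log₁₀(0.25) ≈ -12.04 dB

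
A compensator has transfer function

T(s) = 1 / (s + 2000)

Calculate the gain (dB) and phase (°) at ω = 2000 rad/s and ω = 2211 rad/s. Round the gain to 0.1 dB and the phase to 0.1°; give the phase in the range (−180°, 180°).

ω = 2000: -69.0 dB, -45.0°; ω = 2211: -69.5 dB, -47.9°

Substitute s = j2000:
Numerator: 1 = 1 + j0
Denominator: (j2000) + 2000 = 2000 + j2000
|N| = √(1² + 0²) ≈ 1, ∠N ≈ 0.00°
|D| = √(2000² + 2000²) ≈ 2828.4, ∠D ≈ 45.00°
|T| = 1 / 2828.4 ≈ 0.00035356
Gain = 20 log₁₀(0.00035356) ≈ -69.03 dB
∠T = 0.00° − 45.00° = -45.00°

Substitute s = j2211:
Numerator: 1 = 1 + j0
Denominator: (j2211) + 2000 = 2000 + j2211
|N| = √(1² + 0²) ≈ 1, ∠N ≈ 0.00°
|D| = √(2000² + 2211²) ≈ 2981.4, ∠D ≈ 47.87°
|T| = 1 / 2981.4 ≈ 0.00033541
Gain = 20 log₁₀(0.00033541) ≈ -69.49 dB
∠T = 0.00° − 47.87° = -47.87°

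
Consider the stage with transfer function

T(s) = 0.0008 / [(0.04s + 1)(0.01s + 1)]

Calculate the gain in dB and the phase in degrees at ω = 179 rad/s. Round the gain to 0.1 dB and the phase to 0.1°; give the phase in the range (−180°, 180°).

-85.4 dB, -142.9°

At ω = 179 rad/s:
pole (1 + j179·0.04) = 1 + j7.16 → |·| ≈ 7.2295, ∠ ≈ 82.05°
pole (1 + j179·0.01) = 1 + j1.79 → |·| ≈ 2.0504, ∠ ≈ 60.81°
|T| = 0.0008 · 1 / (7.2295 · 2.0504) ≈ 5.3969e-05
Gain = 20 log₁₀(5.3969e-05) ≈ -85.36 dB
∠T = (0°) − (82.05° + 60.81°) = -142.86°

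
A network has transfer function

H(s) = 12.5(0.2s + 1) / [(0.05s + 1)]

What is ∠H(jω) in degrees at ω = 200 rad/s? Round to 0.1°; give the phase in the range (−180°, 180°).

4.3°

At ω = 200 rad/s:
zero (1 + j200·0.2) = 1 + j40 → |·| ≈ 40.012, ∠ ≈ 88.57°
pole (1 + j200·0.05) = 1 + j10 → |·| ≈ 10.05, ∠ ≈ 84.29°
∠H = (88.57°) − (84.29°) = 4.28°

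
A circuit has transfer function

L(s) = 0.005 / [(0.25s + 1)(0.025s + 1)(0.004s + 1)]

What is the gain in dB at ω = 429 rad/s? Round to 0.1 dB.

At ω = 429 rad/s:
pole (1 + j429·0.25) = 1 + j107.25 → |·| ≈ 107.25, ∠ ≈ 89.47°
pole (1 + j429·0.025) = 1 + j10.725 → |·| ≈ 10.772, ∠ ≈ 84.67°
pole (1 + j429·0.004) = 1 + j1.716 → |·| ≈ 1.9861, ∠ ≈ 59.77°
|L| = 0.005 · 1 / (107.25 · 10.772 · 1.9861) ≈ 2.1791e-06
Gain = 20 log₁₀(2.1791e-06) ≈ -113.23 dB

-113.2 dB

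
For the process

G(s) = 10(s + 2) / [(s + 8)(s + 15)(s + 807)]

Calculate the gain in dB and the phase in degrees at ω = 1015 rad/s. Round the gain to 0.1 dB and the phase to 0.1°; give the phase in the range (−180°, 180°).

-102.4 dB, -140.3°

At s = jω = j1015:
zero (s+2): 2 + j1015 → |·| = √(2²+1015²) = √1030229 ≈ 1015, ∠ = arctan(1015/2) ≈ 89.89°
pole (s+8): 8 + j1015 → |·| = √(8²+1015²) = √1030289 ≈ 1015, ∠ = arctan(1015/8) ≈ 89.55°
pole (s+15): 15 + j1015 → |·| = √(15²+1015²) = √1030450 ≈ 1015.1, ∠ = arctan(1015/15) ≈ 89.15°
pole (s+807): 807 + j1015 → |·| = √(807²+1015²) = √1681474 ≈ 1296.7, ∠ = arctan(1015/807) ≈ 51.51°
|G| = 10 · 1015 / 1.336e+09 ≈ 7.5973e-06
Gain = 20 log₁₀(7.5973e-06) ≈ -102.39 dB
∠G = 89.89° − 230.21° = -140.32°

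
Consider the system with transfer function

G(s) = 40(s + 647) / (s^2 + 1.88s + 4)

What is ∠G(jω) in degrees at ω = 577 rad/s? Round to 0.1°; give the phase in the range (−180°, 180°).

-138.1°

At s = jω = j577:
zero (s+647): 647 + j577 → |·| = √(647²+577²) = √751538 ≈ 866.91, ∠ = arctan(577/647) ≈ 41.73°
quadratic: (j577)² + 1.88·j577 + 4 = -332925 + j1084.76 → |·| ≈ 3.3293e+05, ∠ ≈ 179.81°
∠G = 41.73° − 179.81° = -138.08°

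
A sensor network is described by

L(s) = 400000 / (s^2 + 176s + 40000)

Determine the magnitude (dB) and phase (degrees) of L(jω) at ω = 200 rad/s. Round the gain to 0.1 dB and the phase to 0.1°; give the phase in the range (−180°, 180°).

At s = jω = j200:
quadratic: (j200)² + 176·j200 + 40000 = 0 + j35200 → |·| ≈ 35200, ∠ ≈ 90.00°
|L| = 400000 / 35200 ≈ 11.364
Gain = 20 log₁₀(11.364) ≈ 21.11 dB
∠L = 0.00° − 90.00° = -90.00°

21.1 dB, -90.0°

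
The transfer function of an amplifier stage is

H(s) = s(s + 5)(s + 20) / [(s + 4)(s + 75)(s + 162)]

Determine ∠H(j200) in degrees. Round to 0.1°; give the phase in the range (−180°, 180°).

53.6°

At s = jω = j200:
zero (s+5): 5 + j200 → |·| = √(5²+200²) = √40025 ≈ 200.06, ∠ = arctan(200/5) ≈ 88.57°
zero (s+20): 20 + j200 → |·| = √(20²+200²) = √40400 ≈ 201, ∠ = arctan(200/20) ≈ 84.29°
zero at origin: s = j200 → |·| = 200, ∠ = 90.00°
pole (s+4): 4 + j200 → |·| = √(4²+200²) = √40016 ≈ 200.04, ∠ = arctan(200/4) ≈ 88.85°
pole (s+75): 75 + j200 → |·| = √(75²+200²) = √45625 ≈ 213.6, ∠ = arctan(200/75) ≈ 69.44°
pole (s+162): 162 + j200 → |·| = √(162²+200²) = √66244 ≈ 257.38, ∠ = arctan(200/162) ≈ 50.99°
∠H = 262.86° − 209.28° = 53.58°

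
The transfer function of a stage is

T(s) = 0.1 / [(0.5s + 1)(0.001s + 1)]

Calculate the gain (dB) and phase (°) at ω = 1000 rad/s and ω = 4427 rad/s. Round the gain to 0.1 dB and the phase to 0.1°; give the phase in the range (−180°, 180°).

At ω = 1000 rad/s:
pole (1 + j1000·0.5) = 1 + j500 → |·| ≈ 500, ∠ ≈ 89.89°
pole (1 + j1000·0.001) = 1 + j1 → |·| ≈ 1.4142, ∠ ≈ 45.00°
|T| = 0.1 · 1 / (500 · 1.4142) ≈ 0.00014142
Gain = 20 log₁₀(0.00014142) ≈ -76.99 dB
∠T = (0°) − (89.89° + 45.00°) = -134.89°

At ω = 4427 rad/s:
pole (1 + j4427·0.5) = 1 + j2213.5 → |·| ≈ 2213.5, ∠ ≈ 89.97°
pole (1 + j4427·0.001) = 1 + j4.427 → |·| ≈ 4.5385, ∠ ≈ 77.27°
|T| = 0.1 · 1 / (2213.5 · 4.5385) ≈ 9.9542e-06
Gain = 20 log₁₀(9.9542e-06) ≈ -100.04 dB
∠T = (0°) − (89.97° + 77.27°) = -167.24°

ω = 1000: -77.0 dB, -134.9°; ω = 4427: -100.0 dB, -167.2°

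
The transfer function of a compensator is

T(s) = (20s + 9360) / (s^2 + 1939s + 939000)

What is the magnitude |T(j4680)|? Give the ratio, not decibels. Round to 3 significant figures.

0.00412

Substitute s = j4680:
Numerator: 20(j4680) + 9360 = 9360 + j93600
Denominator: (j4680)^2 + 1939(j4680) + 939000 = -20963400 + j9074520
|N| = √(9360² + 93600²) ≈ 94067, ∠N ≈ 84.29°
|D| = √(20963400² + 9074520²) ≈ 2.2843e+07, ∠D ≈ 156.59°
|T| = 94067 / 2.2843e+07 ≈ 0.004118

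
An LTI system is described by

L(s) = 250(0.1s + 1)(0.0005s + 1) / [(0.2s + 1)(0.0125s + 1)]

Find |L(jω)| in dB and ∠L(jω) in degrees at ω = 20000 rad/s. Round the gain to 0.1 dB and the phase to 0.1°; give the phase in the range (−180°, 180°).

At ω = 20000 rad/s:
zero (1 + j20000·0.1) = 1 + j2000 → |·| ≈ 2000, ∠ ≈ 89.97°
zero (1 + j20000·0.0005) = 1 + j10 → |·| ≈ 10.05, ∠ ≈ 84.29°
pole (1 + j20000·0.2) = 1 + j4000 → |·| ≈ 4000, ∠ ≈ 89.99°
pole (1 + j20000·0.0125) = 1 + j250 → |·| ≈ 250, ∠ ≈ 89.77°
|L| = 250 · 2000 · 10.05 / (4000 · 250) ≈ 5.025
Gain = 20 log₁₀(5.025) ≈ 14.02 dB
∠L = (89.97° + 84.29°) − (89.99° + 89.77°) = -5.50°

14.0 dB, -5.5°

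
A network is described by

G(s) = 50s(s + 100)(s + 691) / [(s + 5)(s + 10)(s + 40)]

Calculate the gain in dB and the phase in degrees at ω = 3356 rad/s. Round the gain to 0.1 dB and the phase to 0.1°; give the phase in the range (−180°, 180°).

34.2 dB, -12.4°

At s = jω = j3356:
zero (s+100): 100 + j3356 → |·| = √(100²+3356²) = √11272736 ≈ 3357.5, ∠ = arctan(3356/100) ≈ 88.29°
zero (s+691): 691 + j3356 → |·| = √(691²+3356²) = √11740217 ≈ 3426.4, ∠ = arctan(3356/691) ≈ 78.37°
zero at origin: s = j3356 → |·| = 3356, ∠ = 90.00°
pole (s+5): 5 + j3356 → |·| = √(5²+3356²) = √11262761 ≈ 3356, ∠ = arctan(3356/5) ≈ 89.91°
pole (s+10): 10 + j3356 → |·| = √(10²+3356²) = √11262836 ≈ 3356, ∠ = arctan(3356/10) ≈ 89.83°
pole (s+40): 40 + j3356 → |·| = √(40²+3356²) = √11264336 ≈ 3356.2, ∠ = arctan(3356/40) ≈ 89.32°
|G| = 50 · 3.8608e+10 / 3.78e+10 ≈ 51.069
Gain = 20 log₁₀(51.069) ≈ 34.16 dB
∠G = 256.66° − 269.06° = -12.40°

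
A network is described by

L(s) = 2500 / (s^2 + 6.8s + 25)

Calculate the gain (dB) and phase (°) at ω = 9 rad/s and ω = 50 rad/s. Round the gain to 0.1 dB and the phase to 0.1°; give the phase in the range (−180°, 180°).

At s = jω = j9:
quadratic: (j9)² + 6.8·j9 + 25 = -56 + j61.2 → |·| ≈ 82.954, ∠ ≈ 132.46°
|L| = 2500 / 82.954 ≈ 30.137
Gain = 20 log₁₀(30.137) ≈ 29.58 dB
∠L = 0.00° − 132.46° = -132.46°

At s = jω = j50:
quadratic: (j50)² + 6.8·j50 + 25 = -2475 + j340 → |·| ≈ 2498.2, ∠ ≈ 172.18°
|L| = 2500 / 2498.2 ≈ 1.0007
Gain = 20 log₁₀(1.0007) ≈ 0.01 dB
∠L = 0.00° − 172.18° = -172.18°

ω = 9: 29.6 dB, -132.5°; ω = 50: 0.0 dB, -172.2°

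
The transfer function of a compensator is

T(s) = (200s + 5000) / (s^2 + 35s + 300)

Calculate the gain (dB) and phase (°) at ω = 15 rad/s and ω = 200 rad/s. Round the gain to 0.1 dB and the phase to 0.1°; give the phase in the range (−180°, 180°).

Substitute s = j15:
Numerator: 200(j15) + 5000 = 5000 + j3000
Denominator: (j15)^2 + 35(j15) + 300 = 75 + j525
|N| = √(5000² + 3000²) ≈ 5831, ∠N ≈ 30.96°
|D| = √(75² + 525²) ≈ 530.33, ∠D ≈ 81.87°
|T| = 5831 / 530.33 ≈ 10.995
Gain = 20 log₁₀(10.995) ≈ 20.82 dB
∠T = 30.96° − 81.87° = -50.91°

Substitute s = j200:
Numerator: 200(j200) + 5000 = 5000 + j40000
Denominator: (j200)^2 + 35(j200) + 300 = -39700 + j7000
|N| = √(5000² + 40000²) ≈ 40311, ∠N ≈ 82.87°
|D| = √(39700² + 7000²) ≈ 40312, ∠D ≈ 170.00°
|T| = 40311 / 40312 ≈ 0.99998
Gain = 20 log₁₀(0.99998) ≈ -0.00 dB
∠T = 82.87° − 170.00° = -87.13°

ω = 15: 20.8 dB, -50.9°; ω = 200: -0.0 dB, -87.1°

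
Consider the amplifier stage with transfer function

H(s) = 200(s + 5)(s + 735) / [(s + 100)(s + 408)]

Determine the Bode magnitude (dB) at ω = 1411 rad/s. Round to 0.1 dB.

At s = jω = j1411:
zero (s+5): 5 + j1411 → |·| = √(5²+1411²) = √1990946 ≈ 1411, ∠ = arctan(1411/5) ≈ 89.80°
zero (s+735): 735 + j1411 → |·| = √(735²+1411²) = √2531146 ≈ 1591, ∠ = arctan(1411/735) ≈ 62.48°
pole (s+100): 100 + j1411 → |·| = √(100²+1411²) = √2000921 ≈ 1414.5, ∠ = arctan(1411/100) ≈ 85.95°
pole (s+408): 408 + j1411 → |·| = √(408²+1411²) = √2157385 ≈ 1468.8, ∠ = arctan(1411/408) ≈ 73.87°
|H| = 200 · 2.2449e+06 / 2.0776e+06 ≈ 216.11
Gain = 20 log₁₀(216.11) ≈ 46.69 dB

46.7 dB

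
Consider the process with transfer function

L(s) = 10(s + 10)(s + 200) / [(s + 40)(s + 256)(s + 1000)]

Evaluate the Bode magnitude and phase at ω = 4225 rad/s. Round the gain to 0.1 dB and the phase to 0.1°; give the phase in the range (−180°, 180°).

At s = jω = j4225:
zero (s+10): 10 + j4225 → |·| = √(10²+4225²) = √17850725 ≈ 4225, ∠ = arctan(4225/10) ≈ 89.86°
zero (s+200): 200 + j4225 → |·| = √(200²+4225²) = √17890625 ≈ 4229.7, ∠ = arctan(4225/200) ≈ 87.29°
pole (s+40): 40 + j4225 → |·| = √(40²+4225²) = √17852225 ≈ 4225.2, ∠ = arctan(4225/40) ≈ 89.46°
pole (s+256): 256 + j4225 → |·| = √(256²+4225²) = √17916161 ≈ 4232.7, ∠ = arctan(4225/256) ≈ 86.53°
pole (s+1000): 1000 + j4225 → |·| = √(1000²+4225²) = √18850625 ≈ 4341.7, ∠ = arctan(4225/1000) ≈ 76.68°
|L| = 10 · 1.787e+07 / 7.7647e+10 ≈ 0.0023014
Gain = 20 log₁₀(0.0023014) ≈ -52.76 dB
∠L = 177.15° − 252.67° = -75.52°

-52.8 dB, -75.5°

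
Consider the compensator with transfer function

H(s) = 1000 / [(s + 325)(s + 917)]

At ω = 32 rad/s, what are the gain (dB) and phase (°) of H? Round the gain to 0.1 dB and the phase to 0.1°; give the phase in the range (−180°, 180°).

-49.5 dB, -7.6°

At s = jω = j32:
pole (s+325): 325 + j32 → |·| = √(325²+32²) = √106649 ≈ 326.57, ∠ = arctan(32/325) ≈ 5.62°
pole (s+917): 917 + j32 → |·| = √(917²+32²) = √841913 ≈ 917.56, ∠ = arctan(32/917) ≈ 2.00°
|H| = 1000 / 2.9965e+05 ≈ 0.0033372
Gain = 20 log₁₀(0.0033372) ≈ -49.53 dB
∠H = 0.00° − 7.62° = -7.62°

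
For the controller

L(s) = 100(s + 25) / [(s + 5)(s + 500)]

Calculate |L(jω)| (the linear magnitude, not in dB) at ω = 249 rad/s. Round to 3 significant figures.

At s = jω = j249:
zero (s+25): 25 + j249 → |·| = √(25²+249²) = √62626 ≈ 250.25, ∠ = arctan(249/25) ≈ 84.27°
pole (s+5): 5 + j249 → |·| = √(5²+249²) = √62026 ≈ 249.05, ∠ = arctan(249/5) ≈ 88.85°
pole (s+500): 500 + j249 → |·| = √(500²+249²) = √312001 ≈ 558.57, ∠ = arctan(249/500) ≈ 26.47°
|L| = 100 · 250.25 / 1.3911e+05 ≈ 0.17989

0.180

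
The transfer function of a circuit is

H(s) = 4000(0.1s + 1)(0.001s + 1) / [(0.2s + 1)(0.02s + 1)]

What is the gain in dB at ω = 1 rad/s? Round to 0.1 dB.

71.9 dB

At ω = 1 rad/s:
zero (1 + j1·0.1) = 1 + j0.1 → |·| ≈ 1.005, ∠ ≈ 5.71°
zero (1 + j1·0.001) = 1 + j0.001 → |·| ≈ 1, ∠ ≈ 0.06°
pole (1 + j1·0.2) = 1 + j0.2 → |·| ≈ 1.0198, ∠ ≈ 11.31°
pole (1 + j1·0.02) = 1 + j0.02 → |·| ≈ 1.0002, ∠ ≈ 1.15°
|H| = 4000 · 1.005 · 1 / (1.0198 · 1.0002) ≈ 3941.2
Gain = 20 log₁₀(3941.2) ≈ 71.91 dB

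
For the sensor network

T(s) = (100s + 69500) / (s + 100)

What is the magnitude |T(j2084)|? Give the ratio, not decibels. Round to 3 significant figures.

Substitute s = j2084:
Numerator: 100(j2084) + 69500 = 69500 + j208400
Denominator: (j2084) + 100 = 100 + j2084
|N| = √(69500² + 208400²) ≈ 2.1968e+05, ∠N ≈ 71.56°
|D| = √(100² + 2084²) ≈ 2086.4, ∠D ≈ 87.25°
|T| = 2.1968e+05 / 2086.4 ≈ 105.29

105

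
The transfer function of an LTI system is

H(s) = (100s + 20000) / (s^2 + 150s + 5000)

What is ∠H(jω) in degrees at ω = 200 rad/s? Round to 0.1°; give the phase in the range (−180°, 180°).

-94.4°

Substitute s = j200:
Numerator: 100(j200) + 20000 = 20000 + j20000
Denominator: (j200)^2 + 150(j200) + 5000 = -35000 + j30000
|N| = √(20000² + 20000²) ≈ 28284, ∠N ≈ 45.00°
|D| = √(35000² + 30000²) ≈ 46098, ∠D ≈ 139.40°
∠H = 45.00° − 139.40° = -94.40°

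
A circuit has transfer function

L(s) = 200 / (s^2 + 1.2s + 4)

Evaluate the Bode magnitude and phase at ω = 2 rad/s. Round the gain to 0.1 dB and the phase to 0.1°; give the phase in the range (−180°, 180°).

38.4 dB, -90.0°

At s = jω = j2:
quadratic: (j2)² + 1.2·j2 + 4 = 0 + j2.4 → |·| ≈ 2.4, ∠ ≈ 90.00°
|L| = 200 / 2.4 ≈ 83.333
Gain = 20 log₁₀(83.333) ≈ 38.42 dB
∠L = 0.00° − 90.00° = -90.00°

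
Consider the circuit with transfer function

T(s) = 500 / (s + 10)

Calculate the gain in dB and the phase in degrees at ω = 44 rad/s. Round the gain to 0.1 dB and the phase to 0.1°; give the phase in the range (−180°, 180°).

20.9 dB, -77.2°

Substitute s = j44:
Numerator: 500 = 500 + j0
Denominator: (j44) + 10 = 10 + j44
|N| = √(500² + 0²) ≈ 500, ∠N ≈ 0.00°
|D| = √(10² + 44²) ≈ 45.122, ∠D ≈ 77.20°
|T| = 500 / 45.122 ≈ 11.081
Gain = 20 log₁₀(11.081) ≈ 20.89 dB
∠T = 0.00° − 77.20° = -77.20°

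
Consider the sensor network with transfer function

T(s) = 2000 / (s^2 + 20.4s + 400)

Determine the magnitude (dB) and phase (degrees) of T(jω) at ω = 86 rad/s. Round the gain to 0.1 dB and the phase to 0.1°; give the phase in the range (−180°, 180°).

-11.1 dB, -165.9°

At s = jω = j86:
quadratic: (j86)² + 20.4·j86 + 400 = -6996 + j1754.4 → |·| ≈ 7212.6, ∠ ≈ 165.92°
|T| = 2000 / 7212.6 ≈ 0.27729
Gain = 20 log₁₀(0.27729) ≈ -11.14 dB
∠T = 0.00° − 165.92° = -165.92°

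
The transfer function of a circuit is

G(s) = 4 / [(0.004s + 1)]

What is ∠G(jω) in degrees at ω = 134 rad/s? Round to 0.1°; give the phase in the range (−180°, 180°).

-28.2°

At ω = 134 rad/s:
pole (1 + j134·0.004) = 1 + j0.536 → |·| ≈ 1.1346, ∠ ≈ 28.19°
∠G = (0°) − (28.19°) = -28.19°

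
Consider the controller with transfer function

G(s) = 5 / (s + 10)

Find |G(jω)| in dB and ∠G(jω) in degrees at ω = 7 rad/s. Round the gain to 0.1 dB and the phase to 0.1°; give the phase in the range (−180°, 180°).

-7.8 dB, -35.0°

Substitute s = j7:
Numerator: 5 = 5 + j0
Denominator: (j7) + 10 = 10 + j7
|N| = √(5² + 0²) ≈ 5, ∠N ≈ 0.00°
|D| = √(10² + 7²) ≈ 12.207, ∠D ≈ 34.99°
|G| = 5 / 12.207 ≈ 0.4096
Gain = 20 log₁₀(0.4096) ≈ -7.75 dB
∠G = 0.00° − 34.99° = -34.99°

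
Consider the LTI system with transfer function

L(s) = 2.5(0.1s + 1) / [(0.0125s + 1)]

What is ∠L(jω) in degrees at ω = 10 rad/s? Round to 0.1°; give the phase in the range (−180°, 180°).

At ω = 10 rad/s:
zero (1 + j10·0.1) = 1 + j1 → |·| ≈ 1.4142, ∠ ≈ 45.00°
pole (1 + j10·0.0125) = 1 + j0.125 → |·| ≈ 1.0078, ∠ ≈ 7.13°
∠L = (45.00°) − (7.13°) = 37.87°

37.9°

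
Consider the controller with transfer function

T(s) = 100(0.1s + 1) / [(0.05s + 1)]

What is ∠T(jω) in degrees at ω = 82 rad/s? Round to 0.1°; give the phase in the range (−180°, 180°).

6.8°

At ω = 82 rad/s:
zero (1 + j82·0.1) = 1 + j8.2 → |·| ≈ 8.2608, ∠ ≈ 83.05°
pole (1 + j82·0.05) = 1 + j4.1 → |·| ≈ 4.2202, ∠ ≈ 76.29°
∠T = (83.05°) − (76.29°) = 6.76°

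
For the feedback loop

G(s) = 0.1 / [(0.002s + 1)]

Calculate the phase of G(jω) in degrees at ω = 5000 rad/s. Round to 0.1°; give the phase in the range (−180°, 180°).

-84.3°

At ω = 5000 rad/s:
pole (1 + j5000·0.002) = 1 + j10 → |·| ≈ 10.05, ∠ ≈ 84.29°
∠G = (0°) − (84.29°) = -84.29°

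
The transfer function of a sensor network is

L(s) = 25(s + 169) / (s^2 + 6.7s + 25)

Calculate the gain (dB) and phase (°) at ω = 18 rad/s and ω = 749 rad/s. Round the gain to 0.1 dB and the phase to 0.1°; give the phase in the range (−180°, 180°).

ω = 18: 22.4 dB, -152.0°; ω = 749: -29.3 dB, -102.2°

At s = jω = j18:
zero (s+169): 169 + j18 → |·| = √(169²+18²) = √28885 ≈ 169.96, ∠ = arctan(18/169) ≈ 6.08°
quadratic: (j18)² + 6.7·j18 + 25 = -299 + j120.6 → |·| ≈ 322.41, ∠ ≈ 158.03°
|L| = 25 · 169.96 / 322.41 ≈ 13.179
Gain = 20 log₁₀(13.179) ≈ 22.40 dB
∠L = 6.08° − 158.03° = -151.95°

At s = jω = j749:
zero (s+169): 169 + j749 → |·| = √(169²+749²) = √589562 ≈ 767.83, ∠ = arctan(749/169) ≈ 77.29°
quadratic: (j749)² + 6.7·j749 + 25 = -560976 + j5018.3 → |·| ≈ 5.61e+05, ∠ ≈ 179.49°
|L| = 25 · 767.83 / 5.61e+05 ≈ 0.034217
Gain = 20 log₁₀(0.034217) ≈ -29.32 dB
∠L = 77.29° − 179.49° = -102.20°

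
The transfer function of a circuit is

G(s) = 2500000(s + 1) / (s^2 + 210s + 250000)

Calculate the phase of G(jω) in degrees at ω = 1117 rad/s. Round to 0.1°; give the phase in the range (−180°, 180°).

At s = jω = j1117:
zero (s+1): 1 + j1117 → |·| = √(1²+1117²) = √1247690 ≈ 1117, ∠ = arctan(1117/1) ≈ 89.95°
quadratic: (j1117)² + 210·j1117 + 250000 = -997689 + j234570 → |·| ≈ 1.0249e+06, ∠ ≈ 166.77°
∠G = 89.95° − 166.77° = -76.82°

-76.8°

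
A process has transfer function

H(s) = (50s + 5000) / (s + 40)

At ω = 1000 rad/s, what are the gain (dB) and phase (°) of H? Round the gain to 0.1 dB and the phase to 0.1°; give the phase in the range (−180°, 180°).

34.0 dB, -3.4°

Substitute s = j1000:
Numerator: 50(j1000) + 5000 = 5000 + j50000
Denominator: (j1000) + 40 = 40 + j1000
|N| = √(5000² + 50000²) ≈ 50249, ∠N ≈ 84.29°
|D| = √(40² + 1000²) ≈ 1000.8, ∠D ≈ 87.71°
|H| = 50249 / 1000.8 ≈ 50.209
Gain = 20 log₁₀(50.209) ≈ 34.02 dB
∠H = 84.29° − 87.71° = -3.42°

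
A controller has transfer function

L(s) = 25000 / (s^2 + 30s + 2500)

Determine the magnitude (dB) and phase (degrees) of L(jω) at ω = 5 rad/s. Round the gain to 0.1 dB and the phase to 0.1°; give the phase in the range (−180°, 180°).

At s = jω = j5:
quadratic: (j5)² + 30·j5 + 2500 = 2475 + j150 → |·| ≈ 2479.5, ∠ ≈ 3.47°
|L| = 25000 / 2479.5 ≈ 10.083
Gain = 20 log₁₀(10.083) ≈ 20.07 dB
∠L = 0.00° − 3.47° = -3.47°

20.1 dB, -3.5°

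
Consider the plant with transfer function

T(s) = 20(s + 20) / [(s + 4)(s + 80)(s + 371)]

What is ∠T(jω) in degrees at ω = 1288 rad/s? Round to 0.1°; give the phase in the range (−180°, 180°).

-161.1°

At s = jω = j1288:
zero (s+20): 20 + j1288 → |·| = √(20²+1288²) = √1659344 ≈ 1288.2, ∠ = arctan(1288/20) ≈ 89.11°
pole (s+4): 4 + j1288 → |·| = √(4²+1288²) = √1658960 ≈ 1288, ∠ = arctan(1288/4) ≈ 89.82°
pole (s+80): 80 + j1288 → |·| = √(80²+1288²) = √1665344 ≈ 1290.5, ∠ = arctan(1288/80) ≈ 86.45°
pole (s+371): 371 + j1288 → |·| = √(371²+1288²) = √1796585 ≈ 1340.4, ∠ = arctan(1288/371) ≈ 73.93°
∠T = 89.11° − 250.20° = -161.09°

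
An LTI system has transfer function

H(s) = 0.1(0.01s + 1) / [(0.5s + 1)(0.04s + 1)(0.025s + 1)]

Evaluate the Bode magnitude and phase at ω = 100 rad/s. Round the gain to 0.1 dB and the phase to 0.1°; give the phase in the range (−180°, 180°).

At ω = 100 rad/s:
zero (1 + j100·0.01) = 1 + j1 → |·| ≈ 1.4142, ∠ ≈ 45.00°
pole (1 + j100·0.5) = 1 + j50 → |·| ≈ 50.01, ∠ ≈ 88.85°
pole (1 + j100·0.04) = 1 + j4 → |·| ≈ 4.1231, ∠ ≈ 75.96°
pole (1 + j100·0.025) = 1 + j2.5 → |·| ≈ 2.6926, ∠ ≈ 68.20°
|H| = 0.1 · 1.4142 / (50.01 · 4.1231 · 2.6926) ≈ 0.00025472
Gain = 20 log₁₀(0.00025472) ≈ -71.88 dB
∠H = (45.00°) − (88.85° + 75.96° + 68.20°) = -188.01° ≡ 171.99° (principal value)

-71.9 dB, 172.0°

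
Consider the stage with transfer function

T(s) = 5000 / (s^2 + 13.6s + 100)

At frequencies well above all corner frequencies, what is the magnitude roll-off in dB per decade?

Each pole contributes −20 dB/decade at high frequency; each zero contributes +20 dB/decade.
Net: 0 zero(s) − 2 pole(s) → -40 dB/decade.

-40 dB/decade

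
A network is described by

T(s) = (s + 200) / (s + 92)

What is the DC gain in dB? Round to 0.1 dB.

6.7 dB

T(0) = 200 / 92 ≈ 2.1739
20 log₁₀(2.1739) ≈ 6.74 dB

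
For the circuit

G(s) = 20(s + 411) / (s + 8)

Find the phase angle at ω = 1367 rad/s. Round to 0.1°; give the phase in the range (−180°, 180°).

-16.4°

At s = jω = j1367:
zero (s+411): 411 + j1367 → |·| = √(411²+1367²) = √2037610 ≈ 1427.4, ∠ = arctan(1367/411) ≈ 73.27°
pole (s+8): 8 + j1367 → |·| = √(8²+1367²) = √1868753 ≈ 1367, ∠ = arctan(1367/8) ≈ 89.66°
∠G = 73.27° − 89.66° = -16.39°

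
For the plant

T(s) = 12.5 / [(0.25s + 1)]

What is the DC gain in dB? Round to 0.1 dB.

T(0) = 12.5 · 1 / 1 = 12.5
20 log₁₀(12.5) ≈ 21.94 dB

21.9 dB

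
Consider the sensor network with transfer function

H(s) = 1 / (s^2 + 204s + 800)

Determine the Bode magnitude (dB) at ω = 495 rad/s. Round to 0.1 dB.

Substitute s = j495:
Numerator: 1 = 1 + j0
Denominator: (j495)^2 + 204(j495) + 800 = -244225 + j100980
|N| = √(1² + 0²) ≈ 1, ∠N ≈ 0.00°
|D| = √(244225² + 100980²) ≈ 2.6428e+05, ∠D ≈ 157.54°
|H| = 1 / 2.6428e+05 ≈ 3.7839e-06
Gain = 20 log₁₀(3.7839e-06) ≈ -108.44 dB

-108.4 dB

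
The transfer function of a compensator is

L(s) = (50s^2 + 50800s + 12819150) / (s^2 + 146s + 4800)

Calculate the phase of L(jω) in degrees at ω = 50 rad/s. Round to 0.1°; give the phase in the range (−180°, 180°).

Substitute s = j50:
Numerator: 50(j50)^2 + 50800(j50) + 12819150 = 12694150 + j2540000
Denominator: (j50)^2 + 146(j50) + 4800 = 2300 + j7300
|N| = √(12694150² + 2540000²) ≈ 1.2946e+07, ∠N ≈ 11.32°
|D| = √(2300² + 7300²) ≈ 7653.8, ∠D ≈ 72.51°
∠L = 11.32° − 72.51° = -61.19°

-61.2°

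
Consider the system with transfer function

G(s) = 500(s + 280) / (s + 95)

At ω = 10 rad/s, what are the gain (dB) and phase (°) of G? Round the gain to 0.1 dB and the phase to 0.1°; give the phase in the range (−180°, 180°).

63.3 dB, -4.0°

At s = jω = j10:
zero (s+280): 280 + j10 → |·| = √(280²+10²) = √78500 ≈ 280.18, ∠ = arctan(10/280) ≈ 2.05°
pole (s+95): 95 + j10 → |·| = √(95²+10²) = √9125 ≈ 95.525, ∠ = arctan(10/95) ≈ 6.01°
|G| = 500 · 280.18 / 95.525 ≈ 1466.5
Gain = 20 log₁₀(1466.5) ≈ 63.33 dB
∠G = 2.05° − 6.01° = -3.96°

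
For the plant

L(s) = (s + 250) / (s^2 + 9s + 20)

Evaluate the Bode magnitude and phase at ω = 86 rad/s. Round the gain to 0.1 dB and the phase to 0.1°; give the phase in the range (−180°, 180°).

-29.0 dB, -155.0°

Substitute s = j86:
Numerator: (j86) + 250 = 250 + j86
Denominator: (j86)^2 + 9(j86) + 20 = -7376 + j774
|N| = √(250² + 86²) ≈ 264.38, ∠N ≈ 18.98°
|D| = √(7376² + 774²) ≈ 7416.5, ∠D ≈ 174.01°
|L| = 264.38 / 7416.5 ≈ 0.035648
Gain = 20 log₁₀(0.035648) ≈ -28.96 dB
∠L = 18.98° − 174.01° = -155.03°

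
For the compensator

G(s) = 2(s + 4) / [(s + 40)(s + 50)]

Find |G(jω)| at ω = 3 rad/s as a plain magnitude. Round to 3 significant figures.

0.00498

At s = jω = j3:
zero (s+4): 4 + j3 → |·| = √(4²+3²) = √25 ≈ 5, ∠ = arctan(3/4) ≈ 36.87°
pole (s+40): 40 + j3 → |·| = √(40²+3²) = √1609 ≈ 40.112, ∠ = arctan(3/40) ≈ 4.29°
pole (s+50): 50 + j3 → |·| = √(50²+3²) = √2509 ≈ 50.09, ∠ = arctan(3/50) ≈ 3.43°
|G| = 2 · 5 / 2009.2 ≈ 0.0049771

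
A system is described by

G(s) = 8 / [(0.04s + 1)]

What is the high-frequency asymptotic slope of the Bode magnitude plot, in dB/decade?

Each pole contributes −20 dB/decade at high frequency; each zero contributes +20 dB/decade.
Net: 0 zero(s) − 1 pole(s) → -20 dB/decade.

-20 dB/decade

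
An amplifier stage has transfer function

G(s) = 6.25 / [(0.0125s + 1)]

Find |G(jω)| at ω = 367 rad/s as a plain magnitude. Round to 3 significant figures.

At ω = 367 rad/s:
pole (1 + j367·0.0125) = 1 + j4.5875 → |·| ≈ 4.6952, ∠ ≈ 77.70°
|G| = 6.25 · 1 / (4.6952) ≈ 1.3311

1.33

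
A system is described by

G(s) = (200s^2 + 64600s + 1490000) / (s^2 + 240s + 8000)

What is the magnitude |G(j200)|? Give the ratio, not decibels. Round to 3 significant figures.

251

Substitute s = j200:
Numerator: 200(j200)^2 + 64600(j200) + 1490000 = -6510000 + j12920000
Denominator: (j200)^2 + 240(j200) + 8000 = -32000 + j48000
|N| = √(6510000² + 12920000²) ≈ 1.4467e+07, ∠N ≈ 116.74°
|D| = √(32000² + 48000²) ≈ 57689, ∠D ≈ 123.69°
|G| = 1.4467e+07 / 57689 ≈ 250.78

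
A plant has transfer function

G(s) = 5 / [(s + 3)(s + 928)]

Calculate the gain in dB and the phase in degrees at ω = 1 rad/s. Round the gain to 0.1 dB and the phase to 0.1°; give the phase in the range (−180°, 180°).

-55.4 dB, -18.5°

At s = jω = j1:
pole (s+3): 3 + j1 → |·| = √(3²+1²) = √10 ≈ 3.1623, ∠ = arctan(1/3) ≈ 18.43°
pole (s+928): 928 + j1 → |·| = √(928²+1²) = √861185 ≈ 928, ∠ = arctan(1/928) ≈ 0.06°
|G| = 5 / 2934.6 ≈ 0.0017038
Gain = 20 log₁₀(0.0017038) ≈ -55.37 dB
∠G = 0.00° − 18.49° = -18.49°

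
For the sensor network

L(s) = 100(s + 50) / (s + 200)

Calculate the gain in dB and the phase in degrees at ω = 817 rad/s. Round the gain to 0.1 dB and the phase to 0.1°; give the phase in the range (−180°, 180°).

At s = jω = j817:
zero (s+50): 50 + j817 → |·| = √(50²+817²) = √669989 ≈ 818.53, ∠ = arctan(817/50) ≈ 86.50°
pole (s+200): 200 + j817 → |·| = √(200²+817²) = √707489 ≈ 841.12, ∠ = arctan(817/200) ≈ 76.24°
|L| = 100 · 818.53 / 841.12 ≈ 97.314
Gain = 20 log₁₀(97.314) ≈ 39.76 dB
∠L = 86.50° − 76.24° = 10.26°

39.8 dB, 10.3°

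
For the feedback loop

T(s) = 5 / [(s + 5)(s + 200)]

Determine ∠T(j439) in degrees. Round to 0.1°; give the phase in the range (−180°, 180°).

At s = jω = j439:
pole (s+5): 5 + j439 → |·| = √(5²+439²) = √192746 ≈ 439.03, ∠ = arctan(439/5) ≈ 89.35°
pole (s+200): 200 + j439 → |·| = √(200²+439²) = √232721 ≈ 482.41, ∠ = arctan(439/200) ≈ 65.51°
∠T = 0.00° − 154.86° = -154.86°

-154.9°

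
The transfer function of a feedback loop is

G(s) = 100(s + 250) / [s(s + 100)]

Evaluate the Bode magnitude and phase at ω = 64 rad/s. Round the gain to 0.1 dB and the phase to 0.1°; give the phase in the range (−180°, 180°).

At s = jω = j64:
zero (s+250): 250 + j64 → |·| = √(250²+64²) = √66596 ≈ 258.06, ∠ = arctan(64/250) ≈ 14.36°
pole (s+100): 100 + j64 → |·| = √(100²+64²) = √14096 ≈ 118.73, ∠ = arctan(64/100) ≈ 32.62°
pole at origin: |s| = 64, ∠ = 90.00° (in denominator)
|G| = 100 · 258.06 / 7598.7 ≈ 3.3961
Gain = 20 log₁₀(3.3961) ≈ 10.62 dB
∠G = 14.36° − 122.62° = -108.26°

10.6 dB, -108.3°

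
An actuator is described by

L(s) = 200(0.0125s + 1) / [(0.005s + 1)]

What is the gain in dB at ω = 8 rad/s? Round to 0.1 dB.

46.1 dB

At ω = 8 rad/s:
zero (1 + j8·0.0125) = 1 + j0.1 → |·| ≈ 1.005, ∠ ≈ 5.71°
pole (1 + j8·0.005) = 1 + j0.04 → |·| ≈ 1.0008, ∠ ≈ 2.29°
|L| = 200 · 1.005 / (1.0008) ≈ 200.84
Gain = 20 log₁₀(200.84) ≈ 46.06 dB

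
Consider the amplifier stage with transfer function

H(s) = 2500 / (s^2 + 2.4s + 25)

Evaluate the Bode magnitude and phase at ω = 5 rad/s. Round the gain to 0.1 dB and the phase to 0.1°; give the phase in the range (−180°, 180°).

At s = jω = j5:
quadratic: (j5)² + 2.4·j5 + 25 = 0 + j12 → |·| ≈ 12, ∠ ≈ 90.00°
|H| = 2500 / 12 ≈ 208.33
Gain = 20 log₁₀(208.33) ≈ 46.38 dB
∠H = 0.00° − 90.00° = -90.00°

46.4 dB, -90.0°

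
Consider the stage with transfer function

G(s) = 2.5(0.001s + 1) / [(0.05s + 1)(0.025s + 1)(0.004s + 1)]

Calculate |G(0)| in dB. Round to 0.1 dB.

G(0) = 2.5 · 1 / 1 = 2.5
20 log₁₀(2.5) ≈ 7.96 dB

8.0 dB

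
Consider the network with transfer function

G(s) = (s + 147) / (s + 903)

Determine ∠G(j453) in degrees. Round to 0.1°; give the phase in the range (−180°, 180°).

45.4°

At s = jω = j453:
zero (s+147): 147 + j453 → |·| = √(147²+453²) = √226818 ≈ 476.25, ∠ = arctan(453/147) ≈ 72.02°
pole (s+903): 903 + j453 → |·| = √(903²+453²) = √1020618 ≈ 1010.3, ∠ = arctan(453/903) ≈ 26.64°
∠G = 72.02° − 26.64° = 45.38°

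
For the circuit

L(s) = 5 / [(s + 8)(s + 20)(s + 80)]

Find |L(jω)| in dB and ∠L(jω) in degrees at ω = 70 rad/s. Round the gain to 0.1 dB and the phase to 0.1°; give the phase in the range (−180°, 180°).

At s = jω = j70:
pole (s+8): 8 + j70 → |·| = √(8²+70²) = √4964 ≈ 70.456, ∠ = arctan(70/8) ≈ 83.48°
pole (s+20): 20 + j70 → |·| = √(20²+70²) = √5300 ≈ 72.801, ∠ = arctan(70/20) ≈ 74.05°
pole (s+80): 80 + j70 → |·| = √(80²+70²) = √11300 ≈ 106.3, ∠ = arctan(70/80) ≈ 41.19°
|L| = 5 / 5.4524e+05 ≈ 9.1703e-06
Gain = 20 log₁₀(9.1703e-06) ≈ -100.75 dB
∠L = 0.00° − 198.72° = -198.72° ≡ 161.28° (principal value)

-100.8 dB, 161.3°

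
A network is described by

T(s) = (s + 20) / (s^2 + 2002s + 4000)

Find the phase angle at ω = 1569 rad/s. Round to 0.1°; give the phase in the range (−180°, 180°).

Substitute s = j1569:
Numerator: (j1569) + 20 = 20 + j1569
Denominator: (j1569)^2 + 2002(j1569) + 4000 = -2457761 + j3141138
|N| = √(20² + 1569²) ≈ 1569.1, ∠N ≈ 89.27°
|D| = √(2457761² + 3141138²) ≈ 3.9884e+06, ∠D ≈ 128.04°
∠T = 89.27° − 128.04° = -38.77°

-38.8°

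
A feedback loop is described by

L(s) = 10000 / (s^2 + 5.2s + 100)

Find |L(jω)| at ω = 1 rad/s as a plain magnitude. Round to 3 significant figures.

101

At s = jω = j1:
quadratic: (j1)² + 5.2·j1 + 100 = 99 + j5.2 → |·| ≈ 99.136, ∠ ≈ 3.01°
|L| = 10000 / 99.136 ≈ 100.87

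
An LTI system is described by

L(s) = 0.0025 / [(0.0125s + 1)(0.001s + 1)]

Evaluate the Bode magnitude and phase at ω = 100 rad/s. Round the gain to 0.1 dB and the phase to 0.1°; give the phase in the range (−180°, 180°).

-56.2 dB, -57.1°

At ω = 100 rad/s:
pole (1 + j100·0.0125) = 1 + j1.25 → |·| ≈ 1.6008, ∠ ≈ 51.34°
pole (1 + j100·0.001) = 1 + j0.1 → |·| ≈ 1.005, ∠ ≈ 5.71°
|L| = 0.0025 · 1 / (1.6008 · 1.005) ≈ 0.0015539
Gain = 20 log₁₀(0.0015539) ≈ -56.17 dB
∠L = (0°) − (51.34° + 5.71°) = -57.05°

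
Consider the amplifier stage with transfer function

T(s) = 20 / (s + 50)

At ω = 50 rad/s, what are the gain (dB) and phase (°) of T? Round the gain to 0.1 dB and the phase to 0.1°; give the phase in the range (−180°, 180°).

-11.0 dB, -45.0°

At s = jω = j50:
pole (s+50): 50 + j50 → |·| = √(50²+50²) = √5000 ≈ 70.711, ∠ = arctan(50/50) ≈ 45.00°
|T| = 20 / 70.711 ≈ 0.28284
Gain = 20 log₁₀(0.28284) ≈ -10.97 dB
∠T = 0.00° − 45.00° = -45.00°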